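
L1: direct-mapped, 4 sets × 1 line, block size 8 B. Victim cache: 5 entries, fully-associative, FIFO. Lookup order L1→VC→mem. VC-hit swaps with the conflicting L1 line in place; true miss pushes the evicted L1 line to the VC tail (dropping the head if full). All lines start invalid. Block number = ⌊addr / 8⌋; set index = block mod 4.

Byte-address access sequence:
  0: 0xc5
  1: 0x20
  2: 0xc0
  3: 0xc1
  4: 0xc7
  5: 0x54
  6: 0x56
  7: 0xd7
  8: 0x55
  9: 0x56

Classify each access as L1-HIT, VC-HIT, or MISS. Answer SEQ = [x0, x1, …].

SEQ = [MISS, MISS, VC-HIT, L1-HIT, L1-HIT, MISS, L1-HIT, MISS, VC-HIT, L1-HIT]

0: 0xc5 (blk 24, set 0) → MISS  vc=[]
1: 0x20 (blk 4, set 0) → MISS  vc=[24]
2: 0xc0 (blk 24, set 0) → VC-HIT  vc=[4]
3: 0xc1 (blk 24, set 0) → L1-HIT  vc=[4]
4: 0xc7 (blk 24, set 0) → L1-HIT  vc=[4]
5: 0x54 (blk 10, set 2) → MISS  vc=[4]
6: 0x56 (blk 10, set 2) → L1-HIT  vc=[4]
7: 0xd7 (blk 26, set 2) → MISS  vc=[4, 10]
8: 0x55 (blk 10, set 2) → VC-HIT  vc=[4, 26]
9: 0x56 (blk 10, set 2) → L1-HIT  vc=[4, 26]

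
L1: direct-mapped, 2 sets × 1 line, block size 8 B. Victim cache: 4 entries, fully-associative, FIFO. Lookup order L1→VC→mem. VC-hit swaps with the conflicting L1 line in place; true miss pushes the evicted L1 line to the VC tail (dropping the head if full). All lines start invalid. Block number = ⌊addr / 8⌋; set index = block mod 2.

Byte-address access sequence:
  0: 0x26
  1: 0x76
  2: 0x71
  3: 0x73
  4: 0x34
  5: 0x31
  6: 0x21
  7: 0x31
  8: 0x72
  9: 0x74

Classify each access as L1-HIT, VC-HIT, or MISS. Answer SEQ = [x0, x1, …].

0: 0x26 (blk 4, set 0) → MISS  vc=[]
1: 0x76 (blk 14, set 0) → MISS  vc=[4]
2: 0x71 (blk 14, set 0) → L1-HIT  vc=[4]
3: 0x73 (blk 14, set 0) → L1-HIT  vc=[4]
4: 0x34 (blk 6, set 0) → MISS  vc=[4, 14]
5: 0x31 (blk 6, set 0) → L1-HIT  vc=[4, 14]
6: 0x21 (blk 4, set 0) → VC-HIT  vc=[6, 14]
7: 0x31 (blk 6, set 0) → VC-HIT  vc=[4, 14]
8: 0x72 (blk 14, set 0) → VC-HIT  vc=[4, 6]
9: 0x74 (blk 14, set 0) → L1-HIT  vc=[4, 6]

SEQ = [MISS, MISS, L1-HIT, L1-HIT, MISS, L1-HIT, VC-HIT, VC-HIT, VC-HIT, L1-HIT]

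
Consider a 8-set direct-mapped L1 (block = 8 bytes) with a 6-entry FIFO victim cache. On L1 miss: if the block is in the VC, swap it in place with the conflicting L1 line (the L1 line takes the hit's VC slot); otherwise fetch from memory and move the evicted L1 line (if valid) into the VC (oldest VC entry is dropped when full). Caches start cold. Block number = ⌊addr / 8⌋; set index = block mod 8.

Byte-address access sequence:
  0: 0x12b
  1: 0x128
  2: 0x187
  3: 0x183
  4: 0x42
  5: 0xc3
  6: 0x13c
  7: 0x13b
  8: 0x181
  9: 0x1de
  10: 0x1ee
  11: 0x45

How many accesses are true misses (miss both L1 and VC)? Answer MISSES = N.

#0 0x12b→b37/s5 MISS; vc=[]
#1 0x128→b37/s5 L1-HIT; vc=[]
#2 0x187→b48/s0 MISS; vc=[]
#3 0x183→b48/s0 L1-HIT; vc=[]
#4 0x42→b8/s0 MISS; vc=[48]
#5 0xc3→b24/s0 MISS; vc=[48,8]
#6 0x13c→b39/s7 MISS; vc=[48,8]
#7 0x13b→b39/s7 L1-HIT; vc=[48,8]
#8 0x181→b48/s0 VC-HIT; vc=[24,8]
#9 0x1de→b59/s3 MISS; vc=[24,8]
#10 0x1ee→b61/s5 MISS; vc=[24,8,37]
#11 0x45→b8/s0 VC-HIT; vc=[24,48,37]

MISSES = 7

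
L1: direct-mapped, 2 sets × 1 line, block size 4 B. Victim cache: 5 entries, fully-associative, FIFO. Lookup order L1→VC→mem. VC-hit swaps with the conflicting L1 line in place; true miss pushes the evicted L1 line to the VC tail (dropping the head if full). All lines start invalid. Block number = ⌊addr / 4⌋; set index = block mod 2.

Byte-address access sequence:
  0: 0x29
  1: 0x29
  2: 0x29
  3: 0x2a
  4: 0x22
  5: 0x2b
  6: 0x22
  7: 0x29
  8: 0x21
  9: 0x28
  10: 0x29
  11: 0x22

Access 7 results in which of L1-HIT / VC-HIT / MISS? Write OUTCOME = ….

#0 0x29→b10/s0 MISS; vc=[]
#1 0x29→b10/s0 L1-HIT; vc=[]
#2 0x29→b10/s0 L1-HIT; vc=[]
#3 0x2a→b10/s0 L1-HIT; vc=[]
#4 0x22→b8/s0 MISS; vc=[10]
#5 0x2b→b10/s0 VC-HIT; vc=[8]
#6 0x22→b8/s0 VC-HIT; vc=[10]
#7 0x29→b10/s0 VC-HIT; vc=[8]
#8 0x21→b8/s0 VC-HIT; vc=[10]
#9 0x28→b10/s0 VC-HIT; vc=[8]
#10 0x29→b10/s0 L1-HIT; vc=[8]
#11 0x22→b8/s0 VC-HIT; vc=[10]

OUTCOME = VC-HIT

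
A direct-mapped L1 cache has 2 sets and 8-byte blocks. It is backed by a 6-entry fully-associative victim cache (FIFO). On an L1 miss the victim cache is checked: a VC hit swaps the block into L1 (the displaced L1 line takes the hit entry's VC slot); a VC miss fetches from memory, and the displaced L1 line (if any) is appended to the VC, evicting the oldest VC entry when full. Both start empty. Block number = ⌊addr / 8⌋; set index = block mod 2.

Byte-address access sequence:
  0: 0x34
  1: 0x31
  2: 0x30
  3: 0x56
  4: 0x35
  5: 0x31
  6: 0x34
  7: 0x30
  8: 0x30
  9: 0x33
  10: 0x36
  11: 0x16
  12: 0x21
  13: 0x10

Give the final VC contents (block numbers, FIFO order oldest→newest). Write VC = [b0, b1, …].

#0 0x34→b6/s0 MISS; vc=[]
#1 0x31→b6/s0 L1-HIT; vc=[]
#2 0x30→b6/s0 L1-HIT; vc=[]
#3 0x56→b10/s0 MISS; vc=[6]
#4 0x35→b6/s0 VC-HIT; vc=[10]
#5 0x31→b6/s0 L1-HIT; vc=[10]
#6 0x34→b6/s0 L1-HIT; vc=[10]
#7 0x30→b6/s0 L1-HIT; vc=[10]
#8 0x30→b6/s0 L1-HIT; vc=[10]
#9 0x33→b6/s0 L1-HIT; vc=[10]
#10 0x36→b6/s0 L1-HIT; vc=[10]
#11 0x16→b2/s0 MISS; vc=[10,6]
#12 0x21→b4/s0 MISS; vc=[10,6,2]
#13 0x10→b2/s0 VC-HIT; vc=[10,6,4]

VC = [10, 6, 4]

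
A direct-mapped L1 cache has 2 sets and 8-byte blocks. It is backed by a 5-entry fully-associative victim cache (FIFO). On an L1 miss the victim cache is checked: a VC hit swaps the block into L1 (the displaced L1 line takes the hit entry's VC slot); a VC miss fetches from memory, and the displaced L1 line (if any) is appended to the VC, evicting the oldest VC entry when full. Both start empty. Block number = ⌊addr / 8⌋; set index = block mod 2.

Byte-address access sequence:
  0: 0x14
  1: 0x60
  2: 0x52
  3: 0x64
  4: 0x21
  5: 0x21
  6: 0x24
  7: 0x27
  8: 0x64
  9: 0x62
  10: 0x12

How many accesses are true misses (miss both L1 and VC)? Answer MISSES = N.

0: 0x14 (blk 2, set 0) → MISS  vc=[]
1: 0x60 (blk 12, set 0) → MISS  vc=[2]
2: 0x52 (blk 10, set 0) → MISS  vc=[2, 12]
3: 0x64 (blk 12, set 0) → VC-HIT  vc=[2, 10]
4: 0x21 (blk 4, set 0) → MISS  vc=[2, 10, 12]
5: 0x21 (blk 4, set 0) → L1-HIT  vc=[2, 10, 12]
6: 0x24 (blk 4, set 0) → L1-HIT  vc=[2, 10, 12]
7: 0x27 (blk 4, set 0) → L1-HIT  vc=[2, 10, 12]
8: 0x64 (blk 12, set 0) → VC-HIT  vc=[2, 10, 4]
9: 0x62 (blk 12, set 0) → L1-HIT  vc=[2, 10, 4]
10: 0x12 (blk 2, set 0) → VC-HIT  vc=[12, 10, 4]

MISSES = 4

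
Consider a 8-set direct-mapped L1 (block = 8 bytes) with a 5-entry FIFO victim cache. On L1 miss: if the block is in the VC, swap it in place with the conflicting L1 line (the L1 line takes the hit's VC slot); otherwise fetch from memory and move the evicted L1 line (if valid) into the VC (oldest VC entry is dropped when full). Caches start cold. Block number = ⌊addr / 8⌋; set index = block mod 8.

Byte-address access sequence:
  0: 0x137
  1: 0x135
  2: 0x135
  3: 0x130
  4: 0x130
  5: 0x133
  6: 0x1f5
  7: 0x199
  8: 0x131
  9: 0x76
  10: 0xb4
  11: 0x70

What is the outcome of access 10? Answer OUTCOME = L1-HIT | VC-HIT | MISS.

OUTCOME = MISS

0: 0x137 (blk 38, set 6) → MISS  vc=[]
1: 0x135 (blk 38, set 6) → L1-HIT  vc=[]
2: 0x135 (blk 38, set 6) → L1-HIT  vc=[]
3: 0x130 (blk 38, set 6) → L1-HIT  vc=[]
4: 0x130 (blk 38, set 6) → L1-HIT  vc=[]
5: 0x133 (blk 38, set 6) → L1-HIT  vc=[]
6: 0x1f5 (blk 62, set 6) → MISS  vc=[38]
7: 0x199 (blk 51, set 3) → MISS  vc=[38]
8: 0x131 (blk 38, set 6) → VC-HIT  vc=[62]
9: 0x76 (blk 14, set 6) → MISS  vc=[62, 38]
10: 0xb4 (blk 22, set 6) → MISS  vc=[62, 38, 14]
11: 0x70 (blk 14, set 6) → VC-HIT  vc=[62, 38, 22]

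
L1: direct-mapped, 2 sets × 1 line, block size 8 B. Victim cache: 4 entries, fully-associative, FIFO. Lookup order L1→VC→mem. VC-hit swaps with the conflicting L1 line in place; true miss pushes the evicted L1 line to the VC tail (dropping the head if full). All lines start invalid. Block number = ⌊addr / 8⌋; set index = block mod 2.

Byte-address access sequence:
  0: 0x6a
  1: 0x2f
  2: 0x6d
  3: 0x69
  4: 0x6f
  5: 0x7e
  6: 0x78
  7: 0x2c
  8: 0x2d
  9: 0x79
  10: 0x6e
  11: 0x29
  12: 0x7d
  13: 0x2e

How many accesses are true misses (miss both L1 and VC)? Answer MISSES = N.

MISSES = 3

#0 0x6a→b13/s1 MISS; vc=[]
#1 0x2f→b5/s1 MISS; vc=[13]
#2 0x6d→b13/s1 VC-HIT; vc=[5]
#3 0x69→b13/s1 L1-HIT; vc=[5]
#4 0x6f→b13/s1 L1-HIT; vc=[5]
#5 0x7e→b15/s1 MISS; vc=[5,13]
#6 0x78→b15/s1 L1-HIT; vc=[5,13]
#7 0x2c→b5/s1 VC-HIT; vc=[15,13]
#8 0x2d→b5/s1 L1-HIT; vc=[15,13]
#9 0x79→b15/s1 VC-HIT; vc=[5,13]
#10 0x6e→b13/s1 VC-HIT; vc=[5,15]
#11 0x29→b5/s1 VC-HIT; vc=[13,15]
#12 0x7d→b15/s1 VC-HIT; vc=[13,5]
#13 0x2e→b5/s1 VC-HIT; vc=[13,15]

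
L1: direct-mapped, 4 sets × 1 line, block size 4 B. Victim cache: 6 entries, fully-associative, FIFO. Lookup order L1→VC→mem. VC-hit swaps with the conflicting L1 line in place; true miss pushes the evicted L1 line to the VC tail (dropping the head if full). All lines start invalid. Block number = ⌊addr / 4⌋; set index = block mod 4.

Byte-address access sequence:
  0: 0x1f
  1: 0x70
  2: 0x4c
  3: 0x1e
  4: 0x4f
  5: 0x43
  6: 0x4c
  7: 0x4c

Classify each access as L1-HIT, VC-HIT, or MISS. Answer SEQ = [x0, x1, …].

  [0] addr=0x1f blk=7 s=3: MISS | VC []
  [1] addr=0x70 blk=28 s=0: MISS | VC []
  [2] addr=0x4c blk=19 s=3: MISS | VC [7]
  [3] addr=0x1e blk=7 s=3: VC-HIT | VC [19]
  [4] addr=0x4f blk=19 s=3: VC-HIT | VC [7]
  [5] addr=0x43 blk=16 s=0: MISS | VC [7, 28]
  [6] addr=0x4c blk=19 s=3: L1-HIT | VC [7, 28]
  [7] addr=0x4c blk=19 s=3: L1-HIT | VC [7, 28]

SEQ = [MISS, MISS, MISS, VC-HIT, VC-HIT, MISS, L1-HIT, L1-HIT]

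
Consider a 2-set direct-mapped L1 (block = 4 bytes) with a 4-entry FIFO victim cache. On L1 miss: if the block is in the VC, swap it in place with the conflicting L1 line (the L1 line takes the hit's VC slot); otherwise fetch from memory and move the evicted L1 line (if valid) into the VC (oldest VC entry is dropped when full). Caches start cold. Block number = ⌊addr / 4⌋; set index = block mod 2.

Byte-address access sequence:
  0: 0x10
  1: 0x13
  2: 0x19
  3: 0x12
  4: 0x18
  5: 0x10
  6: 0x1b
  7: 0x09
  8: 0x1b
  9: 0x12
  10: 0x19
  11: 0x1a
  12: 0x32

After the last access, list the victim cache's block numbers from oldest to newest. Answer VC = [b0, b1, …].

0: 0x10 (blk 4, set 0) → MISS  vc=[]
1: 0x13 (blk 4, set 0) → L1-HIT  vc=[]
2: 0x19 (blk 6, set 0) → MISS  vc=[4]
3: 0x12 (blk 4, set 0) → VC-HIT  vc=[6]
4: 0x18 (blk 6, set 0) → VC-HIT  vc=[4]
5: 0x10 (blk 4, set 0) → VC-HIT  vc=[6]
6: 0x1b (blk 6, set 0) → VC-HIT  vc=[4]
7: 0x9 (blk 2, set 0) → MISS  vc=[4, 6]
8: 0x1b (blk 6, set 0) → VC-HIT  vc=[4, 2]
9: 0x12 (blk 4, set 0) → VC-HIT  vc=[6, 2]
10: 0x19 (blk 6, set 0) → VC-HIT  vc=[4, 2]
11: 0x1a (blk 6, set 0) → L1-HIT  vc=[4, 2]
12: 0x32 (blk 12, set 0) → MISS  vc=[4, 2, 6]

VC = [4, 2, 6]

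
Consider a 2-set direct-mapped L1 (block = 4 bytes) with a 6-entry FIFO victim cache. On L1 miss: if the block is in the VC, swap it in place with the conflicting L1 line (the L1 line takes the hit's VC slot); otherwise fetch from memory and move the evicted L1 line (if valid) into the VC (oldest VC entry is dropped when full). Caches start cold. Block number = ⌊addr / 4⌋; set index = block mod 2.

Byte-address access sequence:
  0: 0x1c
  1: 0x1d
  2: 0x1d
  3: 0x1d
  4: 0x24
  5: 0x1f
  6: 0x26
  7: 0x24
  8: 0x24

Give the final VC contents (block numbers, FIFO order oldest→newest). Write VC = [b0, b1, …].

VC = [7]

  [0] addr=0x1c blk=7 s=1: MISS | VC []
  [1] addr=0x1d blk=7 s=1: L1-HIT | VC []
  [2] addr=0x1d blk=7 s=1: L1-HIT | VC []
  [3] addr=0x1d blk=7 s=1: L1-HIT | VC []
  [4] addr=0x24 blk=9 s=1: MISS | VC [7]
  [5] addr=0x1f blk=7 s=1: VC-HIT | VC [9]
  [6] addr=0x26 blk=9 s=1: VC-HIT | VC [7]
  [7] addr=0x24 blk=9 s=1: L1-HIT | VC [7]
  [8] addr=0x24 blk=9 s=1: L1-HIT | VC [7]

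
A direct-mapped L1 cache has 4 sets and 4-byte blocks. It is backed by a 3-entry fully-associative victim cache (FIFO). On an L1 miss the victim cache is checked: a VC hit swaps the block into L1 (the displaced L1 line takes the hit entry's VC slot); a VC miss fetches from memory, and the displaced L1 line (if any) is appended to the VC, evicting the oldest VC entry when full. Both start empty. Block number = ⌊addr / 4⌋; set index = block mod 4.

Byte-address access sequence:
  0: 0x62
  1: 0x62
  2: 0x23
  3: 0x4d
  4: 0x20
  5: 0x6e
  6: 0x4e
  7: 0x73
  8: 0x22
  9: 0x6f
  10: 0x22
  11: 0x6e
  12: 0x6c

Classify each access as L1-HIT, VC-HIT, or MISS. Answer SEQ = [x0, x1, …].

SEQ = [MISS, L1-HIT, MISS, MISS, L1-HIT, MISS, VC-HIT, MISS, VC-HIT, VC-HIT, L1-HIT, L1-HIT, L1-HIT]

#0 0x62→b24/s0 MISS; vc=[]
#1 0x62→b24/s0 L1-HIT; vc=[]
#2 0x23→b8/s0 MISS; vc=[24]
#3 0x4d→b19/s3 MISS; vc=[24]
#4 0x20→b8/s0 L1-HIT; vc=[24]
#5 0x6e→b27/s3 MISS; vc=[24,19]
#6 0x4e→b19/s3 VC-HIT; vc=[24,27]
#7 0x73→b28/s0 MISS; vc=[24,27,8]
#8 0x22→b8/s0 VC-HIT; vc=[24,27,28]
#9 0x6f→b27/s3 VC-HIT; vc=[24,19,28]
#10 0x22→b8/s0 L1-HIT; vc=[24,19,28]
#11 0x6e→b27/s3 L1-HIT; vc=[24,19,28]
#12 0x6c→b27/s3 L1-HIT; vc=[24,19,28]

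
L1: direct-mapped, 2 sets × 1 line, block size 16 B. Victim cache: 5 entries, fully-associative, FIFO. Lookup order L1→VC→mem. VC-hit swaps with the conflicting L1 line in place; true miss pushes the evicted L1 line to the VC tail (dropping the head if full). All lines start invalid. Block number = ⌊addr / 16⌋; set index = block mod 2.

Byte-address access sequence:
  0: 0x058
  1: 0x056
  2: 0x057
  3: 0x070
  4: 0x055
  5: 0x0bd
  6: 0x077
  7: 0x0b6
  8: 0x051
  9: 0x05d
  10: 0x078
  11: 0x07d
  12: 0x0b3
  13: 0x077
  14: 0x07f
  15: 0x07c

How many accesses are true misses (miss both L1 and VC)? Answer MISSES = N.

#0 0x58→b5/s1 MISS; vc=[]
#1 0x56→b5/s1 L1-HIT; vc=[]
#2 0x57→b5/s1 L1-HIT; vc=[]
#3 0x70→b7/s1 MISS; vc=[5]
#4 0x55→b5/s1 VC-HIT; vc=[7]
#5 0xbd→b11/s1 MISS; vc=[7,5]
#6 0x77→b7/s1 VC-HIT; vc=[11,5]
#7 0xb6→b11/s1 VC-HIT; vc=[7,5]
#8 0x51→b5/s1 VC-HIT; vc=[7,11]
#9 0x5d→b5/s1 L1-HIT; vc=[7,11]
#10 0x78→b7/s1 VC-HIT; vc=[5,11]
#11 0x7d→b7/s1 L1-HIT; vc=[5,11]
#12 0xb3→b11/s1 VC-HIT; vc=[5,7]
#13 0x77→b7/s1 VC-HIT; vc=[5,11]
#14 0x7f→b7/s1 L1-HIT; vc=[5,11]
#15 0x7c→b7/s1 L1-HIT; vc=[5,11]

MISSES = 3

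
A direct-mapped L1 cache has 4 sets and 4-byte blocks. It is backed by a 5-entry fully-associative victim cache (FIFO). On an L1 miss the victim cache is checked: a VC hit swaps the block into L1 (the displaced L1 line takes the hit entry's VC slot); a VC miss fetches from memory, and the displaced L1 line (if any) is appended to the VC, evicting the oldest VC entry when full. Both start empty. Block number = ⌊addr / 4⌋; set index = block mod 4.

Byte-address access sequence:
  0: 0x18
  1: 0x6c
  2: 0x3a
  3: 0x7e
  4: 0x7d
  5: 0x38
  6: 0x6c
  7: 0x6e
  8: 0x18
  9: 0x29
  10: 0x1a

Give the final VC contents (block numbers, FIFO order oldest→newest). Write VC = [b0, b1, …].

VC = [14, 31, 10]

#0 0x18→b6/s2 MISS; vc=[]
#1 0x6c→b27/s3 MISS; vc=[]
#2 0x3a→b14/s2 MISS; vc=[6]
#3 0x7e→b31/s3 MISS; vc=[6,27]
#4 0x7d→b31/s3 L1-HIT; vc=[6,27]
#5 0x38→b14/s2 L1-HIT; vc=[6,27]
#6 0x6c→b27/s3 VC-HIT; vc=[6,31]
#7 0x6e→b27/s3 L1-HIT; vc=[6,31]
#8 0x18→b6/s2 VC-HIT; vc=[14,31]
#9 0x29→b10/s2 MISS; vc=[14,31,6]
#10 0x1a→b6/s2 VC-HIT; vc=[14,31,10]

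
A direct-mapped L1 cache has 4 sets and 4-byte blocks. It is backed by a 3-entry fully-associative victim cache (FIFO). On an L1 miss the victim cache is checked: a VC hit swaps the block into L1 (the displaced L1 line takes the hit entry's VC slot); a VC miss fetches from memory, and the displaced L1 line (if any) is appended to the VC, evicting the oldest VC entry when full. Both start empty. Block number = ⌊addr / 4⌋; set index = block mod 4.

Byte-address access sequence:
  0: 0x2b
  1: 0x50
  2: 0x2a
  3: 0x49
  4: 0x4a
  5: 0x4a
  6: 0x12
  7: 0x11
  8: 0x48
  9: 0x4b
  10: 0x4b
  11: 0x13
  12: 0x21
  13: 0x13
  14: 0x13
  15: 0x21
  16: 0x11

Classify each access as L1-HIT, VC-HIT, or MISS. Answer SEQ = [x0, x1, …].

SEQ = [MISS, MISS, L1-HIT, MISS, L1-HIT, L1-HIT, MISS, L1-HIT, L1-HIT, L1-HIT, L1-HIT, L1-HIT, MISS, VC-HIT, L1-HIT, VC-HIT, VC-HIT]

  [0] addr=0x2b blk=10 s=2: MISS | VC []
  [1] addr=0x50 blk=20 s=0: MISS | VC []
  [2] addr=0x2a blk=10 s=2: L1-HIT | VC []
  [3] addr=0x49 blk=18 s=2: MISS | VC [10]
  [4] addr=0x4a blk=18 s=2: L1-HIT | VC [10]
  [5] addr=0x4a blk=18 s=2: L1-HIT | VC [10]
  [6] addr=0x12 blk=4 s=0: MISS | VC [10, 20]
  [7] addr=0x11 blk=4 s=0: L1-HIT | VC [10, 20]
  [8] addr=0x48 blk=18 s=2: L1-HIT | VC [10, 20]
  [9] addr=0x4b blk=18 s=2: L1-HIT | VC [10, 20]
  [10] addr=0x4b blk=18 s=2: L1-HIT | VC [10, 20]
  [11] addr=0x13 blk=4 s=0: L1-HIT | VC [10, 20]
  [12] addr=0x21 blk=8 s=0: MISS | VC [10, 20, 4]
  [13] addr=0x13 blk=4 s=0: VC-HIT | VC [10, 20, 8]
  [14] addr=0x13 blk=4 s=0: L1-HIT | VC [10, 20, 8]
  [15] addr=0x21 blk=8 s=0: VC-HIT | VC [10, 20, 4]
  [16] addr=0x11 blk=4 s=0: VC-HIT | VC [10, 20, 8]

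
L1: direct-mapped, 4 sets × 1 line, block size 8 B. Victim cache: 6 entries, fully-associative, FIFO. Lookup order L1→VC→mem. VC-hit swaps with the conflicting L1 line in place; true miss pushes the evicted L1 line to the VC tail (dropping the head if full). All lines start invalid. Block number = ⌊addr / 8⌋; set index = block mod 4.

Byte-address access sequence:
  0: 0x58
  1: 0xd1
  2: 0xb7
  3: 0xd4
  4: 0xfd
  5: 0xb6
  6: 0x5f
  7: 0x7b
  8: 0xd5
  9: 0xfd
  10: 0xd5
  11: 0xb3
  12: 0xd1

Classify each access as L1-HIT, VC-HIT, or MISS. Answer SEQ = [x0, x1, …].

SEQ = [MISS, MISS, MISS, VC-HIT, MISS, VC-HIT, VC-HIT, MISS, VC-HIT, VC-HIT, L1-HIT, VC-HIT, VC-HIT]

  [0] addr=0x58 blk=11 s=3: MISS | VC []
  [1] addr=0xd1 blk=26 s=2: MISS | VC []
  [2] addr=0xb7 blk=22 s=2: MISS | VC [26]
  [3] addr=0xd4 blk=26 s=2: VC-HIT | VC [22]
  [4] addr=0xfd blk=31 s=3: MISS | VC [22, 11]
  [5] addr=0xb6 blk=22 s=2: VC-HIT | VC [26, 11]
  [6] addr=0x5f blk=11 s=3: VC-HIT | VC [26, 31]
  [7] addr=0x7b blk=15 s=3: MISS | VC [26, 31, 11]
  [8] addr=0xd5 blk=26 s=2: VC-HIT | VC [22, 31, 11]
  [9] addr=0xfd blk=31 s=3: VC-HIT | VC [22, 15, 11]
  [10] addr=0xd5 blk=26 s=2: L1-HIT | VC [22, 15, 11]
  [11] addr=0xb3 blk=22 s=2: VC-HIT | VC [26, 15, 11]
  [12] addr=0xd1 blk=26 s=2: VC-HIT | VC [22, 15, 11]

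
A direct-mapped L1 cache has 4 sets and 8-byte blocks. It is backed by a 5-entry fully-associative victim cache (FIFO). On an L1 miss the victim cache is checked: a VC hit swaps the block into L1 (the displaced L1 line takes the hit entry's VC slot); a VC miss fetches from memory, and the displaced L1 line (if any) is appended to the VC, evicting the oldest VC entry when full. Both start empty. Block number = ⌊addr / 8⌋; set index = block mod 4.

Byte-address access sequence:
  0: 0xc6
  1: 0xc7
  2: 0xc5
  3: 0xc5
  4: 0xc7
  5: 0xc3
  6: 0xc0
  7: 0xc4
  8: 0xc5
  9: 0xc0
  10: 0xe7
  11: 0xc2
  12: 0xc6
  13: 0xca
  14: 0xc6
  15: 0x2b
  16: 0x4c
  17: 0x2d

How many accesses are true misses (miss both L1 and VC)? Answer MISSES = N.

MISSES = 5

0: 0xc6 (blk 24, set 0) → MISS  vc=[]
1: 0xc7 (blk 24, set 0) → L1-HIT  vc=[]
2: 0xc5 (blk 24, set 0) → L1-HIT  vc=[]
3: 0xc5 (blk 24, set 0) → L1-HIT  vc=[]
4: 0xc7 (blk 24, set 0) → L1-HIT  vc=[]
5: 0xc3 (blk 24, set 0) → L1-HIT  vc=[]
6: 0xc0 (blk 24, set 0) → L1-HIT  vc=[]
7: 0xc4 (blk 24, set 0) → L1-HIT  vc=[]
8: 0xc5 (blk 24, set 0) → L1-HIT  vc=[]
9: 0xc0 (blk 24, set 0) → L1-HIT  vc=[]
10: 0xe7 (blk 28, set 0) → MISS  vc=[24]
11: 0xc2 (blk 24, set 0) → VC-HIT  vc=[28]
12: 0xc6 (blk 24, set 0) → L1-HIT  vc=[28]
13: 0xca (blk 25, set 1) → MISS  vc=[28]
14: 0xc6 (blk 24, set 0) → L1-HIT  vc=[28]
15: 0x2b (blk 5, set 1) → MISS  vc=[28, 25]
16: 0x4c (blk 9, set 1) → MISS  vc=[28, 25, 5]
17: 0x2d (blk 5, set 1) → VC-HIT  vc=[28, 25, 9]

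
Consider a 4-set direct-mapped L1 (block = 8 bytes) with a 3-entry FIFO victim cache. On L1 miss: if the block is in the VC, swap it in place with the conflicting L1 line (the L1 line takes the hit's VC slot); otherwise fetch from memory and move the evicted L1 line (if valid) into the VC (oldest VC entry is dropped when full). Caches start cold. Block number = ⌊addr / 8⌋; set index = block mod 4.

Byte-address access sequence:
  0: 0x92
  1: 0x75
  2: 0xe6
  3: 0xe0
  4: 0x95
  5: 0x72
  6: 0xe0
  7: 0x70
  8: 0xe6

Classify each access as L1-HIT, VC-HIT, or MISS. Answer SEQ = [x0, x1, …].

  [0] addr=0x92 blk=18 s=2: MISS | VC []
  [1] addr=0x75 blk=14 s=2: MISS | VC [18]
  [2] addr=0xe6 blk=28 s=0: MISS | VC [18]
  [3] addr=0xe0 blk=28 s=0: L1-HIT | VC [18]
  [4] addr=0x95 blk=18 s=2: VC-HIT | VC [14]
  [5] addr=0x72 blk=14 s=2: VC-HIT | VC [18]
  [6] addr=0xe0 blk=28 s=0: L1-HIT | VC [18]
  [7] addr=0x70 blk=14 s=2: L1-HIT | VC [18]
  [8] addr=0xe6 blk=28 s=0: L1-HIT | VC [18]

SEQ = [MISS, MISS, MISS, L1-HIT, VC-HIT, VC-HIT, L1-HIT, L1-HIT, L1-HIT]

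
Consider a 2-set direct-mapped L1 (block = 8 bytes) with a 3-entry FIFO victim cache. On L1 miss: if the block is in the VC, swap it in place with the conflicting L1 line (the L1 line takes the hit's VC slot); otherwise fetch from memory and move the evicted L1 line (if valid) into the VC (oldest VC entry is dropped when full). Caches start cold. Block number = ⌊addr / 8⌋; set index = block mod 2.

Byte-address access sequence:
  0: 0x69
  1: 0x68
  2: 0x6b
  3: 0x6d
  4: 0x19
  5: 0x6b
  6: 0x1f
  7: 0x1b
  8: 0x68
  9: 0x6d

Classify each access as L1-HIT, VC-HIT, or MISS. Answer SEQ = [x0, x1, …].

0: 0x69 (blk 13, set 1) → MISS  vc=[]
1: 0x68 (blk 13, set 1) → L1-HIT  vc=[]
2: 0x6b (blk 13, set 1) → L1-HIT  vc=[]
3: 0x6d (blk 13, set 1) → L1-HIT  vc=[]
4: 0x19 (blk 3, set 1) → MISS  vc=[13]
5: 0x6b (blk 13, set 1) → VC-HIT  vc=[3]
6: 0x1f (blk 3, set 1) → VC-HIT  vc=[13]
7: 0x1b (blk 3, set 1) → L1-HIT  vc=[13]
8: 0x68 (blk 13, set 1) → VC-HIT  vc=[3]
9: 0x6d (blk 13, set 1) → L1-HIT  vc=[3]

SEQ = [MISS, L1-HIT, L1-HIT, L1-HIT, MISS, VC-HIT, VC-HIT, L1-HIT, VC-HIT, L1-HIT]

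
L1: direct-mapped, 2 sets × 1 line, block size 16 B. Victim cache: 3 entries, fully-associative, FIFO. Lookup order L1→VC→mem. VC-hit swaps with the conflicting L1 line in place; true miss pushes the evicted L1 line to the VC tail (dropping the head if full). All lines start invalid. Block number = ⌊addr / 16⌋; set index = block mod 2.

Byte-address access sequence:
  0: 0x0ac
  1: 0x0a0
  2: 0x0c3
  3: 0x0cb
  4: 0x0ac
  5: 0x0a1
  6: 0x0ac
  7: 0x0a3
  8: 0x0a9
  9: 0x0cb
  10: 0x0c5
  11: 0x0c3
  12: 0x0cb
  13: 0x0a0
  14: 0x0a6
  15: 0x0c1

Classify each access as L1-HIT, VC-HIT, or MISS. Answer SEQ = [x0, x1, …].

SEQ = [MISS, L1-HIT, MISS, L1-HIT, VC-HIT, L1-HIT, L1-HIT, L1-HIT, L1-HIT, VC-HIT, L1-HIT, L1-HIT, L1-HIT, VC-HIT, L1-HIT, VC-HIT]

#0 0xac→b10/s0 MISS; vc=[]
#1 0xa0→b10/s0 L1-HIT; vc=[]
#2 0xc3→b12/s0 MISS; vc=[10]
#3 0xcb→b12/s0 L1-HIT; vc=[10]
#4 0xac→b10/s0 VC-HIT; vc=[12]
#5 0xa1→b10/s0 L1-HIT; vc=[12]
#6 0xac→b10/s0 L1-HIT; vc=[12]
#7 0xa3→b10/s0 L1-HIT; vc=[12]
#8 0xa9→b10/s0 L1-HIT; vc=[12]
#9 0xcb→b12/s0 VC-HIT; vc=[10]
#10 0xc5→b12/s0 L1-HIT; vc=[10]
#11 0xc3→b12/s0 L1-HIT; vc=[10]
#12 0xcb→b12/s0 L1-HIT; vc=[10]
#13 0xa0→b10/s0 VC-HIT; vc=[12]
#14 0xa6→b10/s0 L1-HIT; vc=[12]
#15 0xc1→b12/s0 VC-HIT; vc=[10]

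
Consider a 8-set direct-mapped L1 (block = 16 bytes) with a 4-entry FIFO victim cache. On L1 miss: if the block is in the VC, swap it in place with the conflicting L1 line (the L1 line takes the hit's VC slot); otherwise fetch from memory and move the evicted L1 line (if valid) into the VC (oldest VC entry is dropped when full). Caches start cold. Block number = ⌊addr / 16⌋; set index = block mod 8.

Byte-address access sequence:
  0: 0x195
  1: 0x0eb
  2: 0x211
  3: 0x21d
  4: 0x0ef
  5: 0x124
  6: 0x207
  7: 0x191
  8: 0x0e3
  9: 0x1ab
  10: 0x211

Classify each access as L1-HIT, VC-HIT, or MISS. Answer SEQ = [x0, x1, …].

#0 0x195→b25/s1 MISS; vc=[]
#1 0xeb→b14/s6 MISS; vc=[]
#2 0x211→b33/s1 MISS; vc=[25]
#3 0x21d→b33/s1 L1-HIT; vc=[25]
#4 0xef→b14/s6 L1-HIT; vc=[25]
#5 0x124→b18/s2 MISS; vc=[25]
#6 0x207→b32/s0 MISS; vc=[25]
#7 0x191→b25/s1 VC-HIT; vc=[33]
#8 0xe3→b14/s6 L1-HIT; vc=[33]
#9 0x1ab→b26/s2 MISS; vc=[33,18]
#10 0x211→b33/s1 VC-HIT; vc=[25,18]

SEQ = [MISS, MISS, MISS, L1-HIT, L1-HIT, MISS, MISS, VC-HIT, L1-HIT, MISS, VC-HIT]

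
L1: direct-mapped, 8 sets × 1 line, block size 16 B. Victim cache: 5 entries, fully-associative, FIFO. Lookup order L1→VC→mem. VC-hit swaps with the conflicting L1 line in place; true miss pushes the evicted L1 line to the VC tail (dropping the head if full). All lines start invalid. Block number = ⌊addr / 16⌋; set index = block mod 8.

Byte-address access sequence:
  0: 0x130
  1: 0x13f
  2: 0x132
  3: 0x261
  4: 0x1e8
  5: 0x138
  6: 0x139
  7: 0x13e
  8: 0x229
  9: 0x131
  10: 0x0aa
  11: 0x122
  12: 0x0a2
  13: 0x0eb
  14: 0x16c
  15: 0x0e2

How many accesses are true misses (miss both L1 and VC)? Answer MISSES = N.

MISSES = 8

  [0] addr=0x130 blk=19 s=3: MISS | VC []
  [1] addr=0x13f blk=19 s=3: L1-HIT | VC []
  [2] addr=0x132 blk=19 s=3: L1-HIT | VC []
  [3] addr=0x261 blk=38 s=6: MISS | VC []
  [4] addr=0x1e8 blk=30 s=6: MISS | VC [38]
  [5] addr=0x138 blk=19 s=3: L1-HIT | VC [38]
  [6] addr=0x139 blk=19 s=3: L1-HIT | VC [38]
  [7] addr=0x13e blk=19 s=3: L1-HIT | VC [38]
  [8] addr=0x229 blk=34 s=2: MISS | VC [38]
  [9] addr=0x131 blk=19 s=3: L1-HIT | VC [38]
  [10] addr=0xaa blk=10 s=2: MISS | VC [38, 34]
  [11] addr=0x122 blk=18 s=2: MISS | VC [38, 34, 10]
  [12] addr=0xa2 blk=10 s=2: VC-HIT | VC [38, 34, 18]
  [13] addr=0xeb blk=14 s=6: MISS | VC [38, 34, 18, 30]
  [14] addr=0x16c blk=22 s=6: MISS | VC [38, 34, 18, 30, 14]
  [15] addr=0xe2 blk=14 s=6: VC-HIT | VC [38, 34, 18, 30, 22]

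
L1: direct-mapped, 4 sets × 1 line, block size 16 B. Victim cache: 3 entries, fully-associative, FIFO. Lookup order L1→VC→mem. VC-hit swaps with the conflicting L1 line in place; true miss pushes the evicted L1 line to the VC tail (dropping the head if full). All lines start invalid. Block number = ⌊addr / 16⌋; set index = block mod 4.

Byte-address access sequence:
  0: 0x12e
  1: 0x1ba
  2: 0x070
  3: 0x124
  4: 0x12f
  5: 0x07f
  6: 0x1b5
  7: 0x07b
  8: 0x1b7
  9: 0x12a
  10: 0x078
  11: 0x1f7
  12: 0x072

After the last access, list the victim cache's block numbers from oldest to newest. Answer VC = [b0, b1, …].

0: 0x12e (blk 18, set 2) → MISS  vc=[]
1: 0x1ba (blk 27, set 3) → MISS  vc=[]
2: 0x70 (blk 7, set 3) → MISS  vc=[27]
3: 0x124 (blk 18, set 2) → L1-HIT  vc=[27]
4: 0x12f (blk 18, set 2) → L1-HIT  vc=[27]
5: 0x7f (blk 7, set 3) → L1-HIT  vc=[27]
6: 0x1b5 (blk 27, set 3) → VC-HIT  vc=[7]
7: 0x7b (blk 7, set 3) → VC-HIT  vc=[27]
8: 0x1b7 (blk 27, set 3) → VC-HIT  vc=[7]
9: 0x12a (blk 18, set 2) → L1-HIT  vc=[7]
10: 0x78 (blk 7, set 3) → VC-HIT  vc=[27]
11: 0x1f7 (blk 31, set 3) → MISS  vc=[27, 7]
12: 0x72 (blk 7, set 3) → VC-HIT  vc=[27, 31]

VC = [27, 31]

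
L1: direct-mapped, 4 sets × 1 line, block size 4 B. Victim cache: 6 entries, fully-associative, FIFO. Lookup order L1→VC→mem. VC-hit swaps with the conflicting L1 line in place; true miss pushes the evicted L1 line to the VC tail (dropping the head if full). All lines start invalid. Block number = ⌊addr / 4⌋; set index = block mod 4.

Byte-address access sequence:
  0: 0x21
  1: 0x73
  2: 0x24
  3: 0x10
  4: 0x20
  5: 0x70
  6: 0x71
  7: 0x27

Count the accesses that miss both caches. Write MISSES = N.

  [0] addr=0x21 blk=8 s=0: MISS | VC []
  [1] addr=0x73 blk=28 s=0: MISS | VC [8]
  [2] addr=0x24 blk=9 s=1: MISS | VC [8]
  [3] addr=0x10 blk=4 s=0: MISS | VC [8, 28]
  [4] addr=0x20 blk=8 s=0: VC-HIT | VC [4, 28]
  [5] addr=0x70 blk=28 s=0: VC-HIT | VC [4, 8]
  [6] addr=0x71 blk=28 s=0: L1-HIT | VC [4, 8]
  [7] addr=0x27 blk=9 s=1: L1-HIT | VC [4, 8]

MISSES = 4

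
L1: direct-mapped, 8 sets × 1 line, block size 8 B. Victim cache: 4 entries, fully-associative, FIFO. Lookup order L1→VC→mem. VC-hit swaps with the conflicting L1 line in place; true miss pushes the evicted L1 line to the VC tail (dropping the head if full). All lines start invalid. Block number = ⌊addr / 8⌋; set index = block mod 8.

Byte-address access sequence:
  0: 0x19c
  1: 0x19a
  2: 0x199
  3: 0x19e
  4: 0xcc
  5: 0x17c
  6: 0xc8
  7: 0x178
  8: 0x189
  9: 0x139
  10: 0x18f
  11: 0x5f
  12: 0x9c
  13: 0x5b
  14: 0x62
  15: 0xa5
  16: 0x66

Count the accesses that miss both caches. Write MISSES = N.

MISSES = 9

#0 0x19c→b51/s3 MISS; vc=[]
#1 0x19a→b51/s3 L1-HIT; vc=[]
#2 0x199→b51/s3 L1-HIT; vc=[]
#3 0x19e→b51/s3 L1-HIT; vc=[]
#4 0xcc→b25/s1 MISS; vc=[]
#5 0x17c→b47/s7 MISS; vc=[]
#6 0xc8→b25/s1 L1-HIT; vc=[]
#7 0x178→b47/s7 L1-HIT; vc=[]
#8 0x189→b49/s1 MISS; vc=[25]
#9 0x139→b39/s7 MISS; vc=[25,47]
#10 0x18f→b49/s1 L1-HIT; vc=[25,47]
#11 0x5f→b11/s3 MISS; vc=[25,47,51]
#12 0x9c→b19/s3 MISS; vc=[25,47,51,11]
#13 0x5b→b11/s3 VC-HIT; vc=[25,47,51,19]
#14 0x62→b12/s4 MISS; vc=[25,47,51,19]
#15 0xa5→b20/s4 MISS; vc=[47,51,19,12]
#16 0x66→b12/s4 VC-HIT; vc=[47,51,19,20]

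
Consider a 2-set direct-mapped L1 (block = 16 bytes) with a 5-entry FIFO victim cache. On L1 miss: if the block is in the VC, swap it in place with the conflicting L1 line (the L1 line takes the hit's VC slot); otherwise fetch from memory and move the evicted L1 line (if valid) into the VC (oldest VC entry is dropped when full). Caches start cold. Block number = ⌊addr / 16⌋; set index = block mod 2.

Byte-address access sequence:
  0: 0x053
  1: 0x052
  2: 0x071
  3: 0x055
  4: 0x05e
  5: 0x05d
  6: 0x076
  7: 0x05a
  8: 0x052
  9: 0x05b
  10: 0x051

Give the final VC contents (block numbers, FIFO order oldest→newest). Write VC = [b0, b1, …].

VC = [7]

  [0] addr=0x53 blk=5 s=1: MISS | VC []
  [1] addr=0x52 blk=5 s=1: L1-HIT | VC []
  [2] addr=0x71 blk=7 s=1: MISS | VC [5]
  [3] addr=0x55 blk=5 s=1: VC-HIT | VC [7]
  [4] addr=0x5e blk=5 s=1: L1-HIT | VC [7]
  [5] addr=0x5d blk=5 s=1: L1-HIT | VC [7]
  [6] addr=0x76 blk=7 s=1: VC-HIT | VC [5]
  [7] addr=0x5a blk=5 s=1: VC-HIT | VC [7]
  [8] addr=0x52 blk=5 s=1: L1-HIT | VC [7]
  [9] addr=0x5b blk=5 s=1: L1-HIT | VC [7]
  [10] addr=0x51 blk=5 s=1: L1-HIT | VC [7]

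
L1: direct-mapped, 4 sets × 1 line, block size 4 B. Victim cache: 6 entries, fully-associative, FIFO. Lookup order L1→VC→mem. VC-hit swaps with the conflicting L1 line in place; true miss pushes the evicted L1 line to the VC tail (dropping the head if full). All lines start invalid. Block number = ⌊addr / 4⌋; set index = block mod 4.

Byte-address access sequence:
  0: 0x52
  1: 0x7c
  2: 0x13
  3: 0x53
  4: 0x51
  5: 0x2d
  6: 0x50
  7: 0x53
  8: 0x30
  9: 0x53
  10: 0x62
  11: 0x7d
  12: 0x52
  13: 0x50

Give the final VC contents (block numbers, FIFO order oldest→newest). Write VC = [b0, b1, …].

VC = [4, 11, 12, 24]

  [0] addr=0x52 blk=20 s=0: MISS | VC []
  [1] addr=0x7c blk=31 s=3: MISS | VC []
  [2] addr=0x13 blk=4 s=0: MISS | VC [20]
  [3] addr=0x53 blk=20 s=0: VC-HIT | VC [4]
  [4] addr=0x51 blk=20 s=0: L1-HIT | VC [4]
  [5] addr=0x2d blk=11 s=3: MISS | VC [4, 31]
  [6] addr=0x50 blk=20 s=0: L1-HIT | VC [4, 31]
  [7] addr=0x53 blk=20 s=0: L1-HIT | VC [4, 31]
  [8] addr=0x30 blk=12 s=0: MISS | VC [4, 31, 20]
  [9] addr=0x53 blk=20 s=0: VC-HIT | VC [4, 31, 12]
  [10] addr=0x62 blk=24 s=0: MISS | VC [4, 31, 12, 20]
  [11] addr=0x7d blk=31 s=3: VC-HIT | VC [4, 11, 12, 20]
  [12] addr=0x52 blk=20 s=0: VC-HIT | VC [4, 11, 12, 24]
  [13] addr=0x50 blk=20 s=0: L1-HIT | VC [4, 11, 12, 24]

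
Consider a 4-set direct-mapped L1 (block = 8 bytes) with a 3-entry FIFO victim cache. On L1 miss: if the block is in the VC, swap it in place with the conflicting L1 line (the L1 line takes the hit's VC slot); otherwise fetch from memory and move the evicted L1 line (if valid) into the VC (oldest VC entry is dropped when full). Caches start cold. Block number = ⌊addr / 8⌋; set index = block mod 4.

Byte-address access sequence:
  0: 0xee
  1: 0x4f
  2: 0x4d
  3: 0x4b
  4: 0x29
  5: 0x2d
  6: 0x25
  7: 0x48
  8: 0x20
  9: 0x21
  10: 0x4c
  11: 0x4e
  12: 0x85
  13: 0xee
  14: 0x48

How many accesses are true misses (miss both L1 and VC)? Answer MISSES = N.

MISSES = 5

0: 0xee (blk 29, set 1) → MISS  vc=[]
1: 0x4f (blk 9, set 1) → MISS  vc=[29]
2: 0x4d (blk 9, set 1) → L1-HIT  vc=[29]
3: 0x4b (blk 9, set 1) → L1-HIT  vc=[29]
4: 0x29 (blk 5, set 1) → MISS  vc=[29, 9]
5: 0x2d (blk 5, set 1) → L1-HIT  vc=[29, 9]
6: 0x25 (blk 4, set 0) → MISS  vc=[29, 9]
7: 0x48 (blk 9, set 1) → VC-HIT  vc=[29, 5]
8: 0x20 (blk 4, set 0) → L1-HIT  vc=[29, 5]
9: 0x21 (blk 4, set 0) → L1-HIT  vc=[29, 5]
10: 0x4c (blk 9, set 1) → L1-HIT  vc=[29, 5]
11: 0x4e (blk 9, set 1) → L1-HIT  vc=[29, 5]
12: 0x85 (blk 16, set 0) → MISS  vc=[29, 5, 4]
13: 0xee (blk 29, set 1) → VC-HIT  vc=[9, 5, 4]
14: 0x48 (blk 9, set 1) → VC-HIT  vc=[29, 5, 4]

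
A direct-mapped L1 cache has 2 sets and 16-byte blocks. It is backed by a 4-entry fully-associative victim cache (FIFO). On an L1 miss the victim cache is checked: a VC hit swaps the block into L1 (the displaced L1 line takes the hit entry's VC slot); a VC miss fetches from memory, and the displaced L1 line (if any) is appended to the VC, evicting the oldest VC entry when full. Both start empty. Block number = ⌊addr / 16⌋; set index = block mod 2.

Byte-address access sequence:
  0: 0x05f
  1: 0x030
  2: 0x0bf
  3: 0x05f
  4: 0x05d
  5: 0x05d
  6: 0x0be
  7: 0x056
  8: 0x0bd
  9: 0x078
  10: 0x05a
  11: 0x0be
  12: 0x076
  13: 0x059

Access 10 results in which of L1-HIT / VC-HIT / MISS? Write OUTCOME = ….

OUTCOME = VC-HIT

0: 0x5f (blk 5, set 1) → MISS  vc=[]
1: 0x30 (blk 3, set 1) → MISS  vc=[5]
2: 0xbf (blk 11, set 1) → MISS  vc=[5, 3]
3: 0x5f (blk 5, set 1) → VC-HIT  vc=[11, 3]
4: 0x5d (blk 5, set 1) → L1-HIT  vc=[11, 3]
5: 0x5d (blk 5, set 1) → L1-HIT  vc=[11, 3]
6: 0xbe (blk 11, set 1) → VC-HIT  vc=[5, 3]
7: 0x56 (blk 5, set 1) → VC-HIT  vc=[11, 3]
8: 0xbd (blk 11, set 1) → VC-HIT  vc=[5, 3]
9: 0x78 (blk 7, set 1) → MISS  vc=[5, 3, 11]
10: 0x5a (blk 5, set 1) → VC-HIT  vc=[7, 3, 11]
11: 0xbe (blk 11, set 1) → VC-HIT  vc=[7, 3, 5]
12: 0x76 (blk 7, set 1) → VC-HIT  vc=[11, 3, 5]
13: 0x59 (blk 5, set 1) → VC-HIT  vc=[11, 3, 7]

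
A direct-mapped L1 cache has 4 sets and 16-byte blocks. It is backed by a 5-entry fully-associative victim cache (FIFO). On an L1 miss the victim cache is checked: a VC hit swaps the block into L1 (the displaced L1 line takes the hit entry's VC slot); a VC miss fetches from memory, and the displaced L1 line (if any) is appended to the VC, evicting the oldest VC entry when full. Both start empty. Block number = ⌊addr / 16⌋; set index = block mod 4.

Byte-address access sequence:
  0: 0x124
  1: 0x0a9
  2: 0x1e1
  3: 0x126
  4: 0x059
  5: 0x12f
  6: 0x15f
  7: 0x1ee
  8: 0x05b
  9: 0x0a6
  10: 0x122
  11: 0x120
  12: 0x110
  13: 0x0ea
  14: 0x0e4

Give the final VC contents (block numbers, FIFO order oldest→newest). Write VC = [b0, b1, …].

VC = [10, 30, 21, 5, 18]

#0 0x124→b18/s2 MISS; vc=[]
#1 0xa9→b10/s2 MISS; vc=[18]
#2 0x1e1→b30/s2 MISS; vc=[18,10]
#3 0x126→b18/s2 VC-HIT; vc=[30,10]
#4 0x59→b5/s1 MISS; vc=[30,10]
#5 0x12f→b18/s2 L1-HIT; vc=[30,10]
#6 0x15f→b21/s1 MISS; vc=[30,10,5]
#7 0x1ee→b30/s2 VC-HIT; vc=[18,10,5]
#8 0x5b→b5/s1 VC-HIT; vc=[18,10,21]
#9 0xa6→b10/s2 VC-HIT; vc=[18,30,21]
#10 0x122→b18/s2 VC-HIT; vc=[10,30,21]
#11 0x120→b18/s2 L1-HIT; vc=[10,30,21]
#12 0x110→b17/s1 MISS; vc=[10,30,21,5]
#13 0xea→b14/s2 MISS; vc=[10,30,21,5,18]
#14 0xe4→b14/s2 L1-HIT; vc=[10,30,21,5,18]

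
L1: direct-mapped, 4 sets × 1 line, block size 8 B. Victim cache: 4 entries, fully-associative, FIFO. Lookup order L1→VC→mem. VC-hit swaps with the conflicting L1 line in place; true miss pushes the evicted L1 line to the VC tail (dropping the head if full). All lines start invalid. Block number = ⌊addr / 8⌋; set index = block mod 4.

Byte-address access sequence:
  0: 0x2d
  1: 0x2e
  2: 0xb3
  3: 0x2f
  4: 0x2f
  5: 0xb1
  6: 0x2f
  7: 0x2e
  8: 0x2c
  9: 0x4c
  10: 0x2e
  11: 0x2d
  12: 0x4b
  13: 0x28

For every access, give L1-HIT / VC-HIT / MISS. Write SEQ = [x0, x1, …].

  [0] addr=0x2d blk=5 s=1: MISS | VC []
  [1] addr=0x2e blk=5 s=1: L1-HIT | VC []
  [2] addr=0xb3 blk=22 s=2: MISS | VC []
  [3] addr=0x2f blk=5 s=1: L1-HIT | VC []
  [4] addr=0x2f blk=5 s=1: L1-HIT | VC []
  [5] addr=0xb1 blk=22 s=2: L1-HIT | VC []
  [6] addr=0x2f blk=5 s=1: L1-HIT | VC []
  [7] addr=0x2e blk=5 s=1: L1-HIT | VC []
  [8] addr=0x2c blk=5 s=1: L1-HIT | VC []
  [9] addr=0x4c blk=9 s=1: MISS | VC [5]
  [10] addr=0x2e blk=5 s=1: VC-HIT | VC [9]
  [11] addr=0x2d blk=5 s=1: L1-HIT | VC [9]
  [12] addr=0x4b blk=9 s=1: VC-HIT | VC [5]
  [13] addr=0x28 blk=5 s=1: VC-HIT | VC [9]

SEQ = [MISS, L1-HIT, MISS, L1-HIT, L1-HIT, L1-HIT, L1-HIT, L1-HIT, L1-HIT, MISS, VC-HIT, L1-HIT, VC-HIT, VC-HIT]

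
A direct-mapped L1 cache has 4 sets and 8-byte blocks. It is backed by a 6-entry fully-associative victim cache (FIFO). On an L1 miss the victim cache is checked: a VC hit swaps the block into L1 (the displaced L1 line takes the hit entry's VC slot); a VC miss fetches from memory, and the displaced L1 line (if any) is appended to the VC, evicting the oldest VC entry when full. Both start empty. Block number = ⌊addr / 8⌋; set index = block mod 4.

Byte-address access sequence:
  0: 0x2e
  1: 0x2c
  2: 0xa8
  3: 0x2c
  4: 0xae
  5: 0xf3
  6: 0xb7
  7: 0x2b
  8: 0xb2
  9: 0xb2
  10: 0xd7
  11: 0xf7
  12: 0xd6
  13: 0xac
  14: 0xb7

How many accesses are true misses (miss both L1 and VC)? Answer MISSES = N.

0: 0x2e (blk 5, set 1) → MISS  vc=[]
1: 0x2c (blk 5, set 1) → L1-HIT  vc=[]
2: 0xa8 (blk 21, set 1) → MISS  vc=[5]
3: 0x2c (blk 5, set 1) → VC-HIT  vc=[21]
4: 0xae (blk 21, set 1) → VC-HIT  vc=[5]
5: 0xf3 (blk 30, set 2) → MISS  vc=[5]
6: 0xb7 (blk 22, set 2) → MISS  vc=[5, 30]
7: 0x2b (blk 5, set 1) → VC-HIT  vc=[21, 30]
8: 0xb2 (blk 22, set 2) → L1-HIT  vc=[21, 30]
9: 0xb2 (blk 22, set 2) → L1-HIT  vc=[21, 30]
10: 0xd7 (blk 26, set 2) → MISS  vc=[21, 30, 22]
11: 0xf7 (blk 30, set 2) → VC-HIT  vc=[21, 26, 22]
12: 0xd6 (blk 26, set 2) → VC-HIT  vc=[21, 30, 22]
13: 0xac (blk 21, set 1) → VC-HIT  vc=[5, 30, 22]
14: 0xb7 (blk 22, set 2) → VC-HIT  vc=[5, 30, 26]

MISSES = 5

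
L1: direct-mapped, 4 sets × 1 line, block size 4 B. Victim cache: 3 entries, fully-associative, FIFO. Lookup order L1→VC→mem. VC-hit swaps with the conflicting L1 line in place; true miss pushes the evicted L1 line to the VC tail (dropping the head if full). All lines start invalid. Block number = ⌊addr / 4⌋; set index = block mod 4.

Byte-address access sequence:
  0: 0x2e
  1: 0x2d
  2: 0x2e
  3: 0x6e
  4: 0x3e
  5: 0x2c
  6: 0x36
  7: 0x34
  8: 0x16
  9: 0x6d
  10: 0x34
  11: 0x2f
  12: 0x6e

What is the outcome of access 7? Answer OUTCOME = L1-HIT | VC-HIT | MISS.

#0 0x2e→b11/s3 MISS; vc=[]
#1 0x2d→b11/s3 L1-HIT; vc=[]
#2 0x2e→b11/s3 L1-HIT; vc=[]
#3 0x6e→b27/s3 MISS; vc=[11]
#4 0x3e→b15/s3 MISS; vc=[11,27]
#5 0x2c→b11/s3 VC-HIT; vc=[15,27]
#6 0x36→b13/s1 MISS; vc=[15,27]
#7 0x34→b13/s1 L1-HIT; vc=[15,27]
#8 0x16→b5/s1 MISS; vc=[15,27,13]
#9 0x6d→b27/s3 VC-HIT; vc=[15,11,13]
#10 0x34→b13/s1 VC-HIT; vc=[15,11,5]
#11 0x2f→b11/s3 VC-HIT; vc=[15,27,5]
#12 0x6e→b27/s3 VC-HIT; vc=[15,11,5]

OUTCOME = L1-HIT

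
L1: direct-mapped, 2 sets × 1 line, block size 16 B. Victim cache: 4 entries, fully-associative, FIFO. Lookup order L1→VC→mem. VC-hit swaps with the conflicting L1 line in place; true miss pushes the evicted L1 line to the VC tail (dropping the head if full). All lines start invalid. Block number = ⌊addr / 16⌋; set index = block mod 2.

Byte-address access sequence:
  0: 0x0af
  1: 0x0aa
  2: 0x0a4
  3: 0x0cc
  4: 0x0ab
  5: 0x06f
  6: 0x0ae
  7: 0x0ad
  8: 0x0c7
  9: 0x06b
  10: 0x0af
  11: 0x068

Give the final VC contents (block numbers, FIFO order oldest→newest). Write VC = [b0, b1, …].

#0 0xaf→b10/s0 MISS; vc=[]
#1 0xaa→b10/s0 L1-HIT; vc=[]
#2 0xa4→b10/s0 L1-HIT; vc=[]
#3 0xcc→b12/s0 MISS; vc=[10]
#4 0xab→b10/s0 VC-HIT; vc=[12]
#5 0x6f→b6/s0 MISS; vc=[12,10]
#6 0xae→b10/s0 VC-HIT; vc=[12,6]
#7 0xad→b10/s0 L1-HIT; vc=[12,6]
#8 0xc7→b12/s0 VC-HIT; vc=[10,6]
#9 0x6b→b6/s0 VC-HIT; vc=[10,12]
#10 0xaf→b10/s0 VC-HIT; vc=[6,12]
#11 0x68→b6/s0 VC-HIT; vc=[10,12]

VC = [10, 12]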